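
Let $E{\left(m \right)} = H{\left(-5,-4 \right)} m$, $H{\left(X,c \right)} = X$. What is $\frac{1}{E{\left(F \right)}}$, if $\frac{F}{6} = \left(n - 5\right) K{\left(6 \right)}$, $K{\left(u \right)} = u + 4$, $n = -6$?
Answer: $\frac{1}{3300} \approx 0.00030303$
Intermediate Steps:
$K{\left(u \right)} = 4 + u$
$F = -660$ ($F = 6 \left(-6 - 5\right) \left(4 + 6\right) = 6 \left(\left(-11\right) 10\right) = 6 \left(-110\right) = -660$)
$E{\left(m \right)} = - 5 m$
$\frac{1}{E{\left(F \right)}} = \frac{1}{\left(-5\right) \left(-660\right)} = \frac{1}{3300}$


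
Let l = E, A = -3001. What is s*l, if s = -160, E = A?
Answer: 480160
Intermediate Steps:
E = -3001
l = -3001
s*l = -160*(-3001) = 480160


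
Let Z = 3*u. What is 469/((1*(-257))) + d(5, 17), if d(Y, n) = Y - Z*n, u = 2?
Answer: -25398/257 ≈ -98.825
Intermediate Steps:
Z = 6 (Z = 3*2 = 6)
d(Y, n) = Y - 6*n
469/((1*(-257))) + d(5, 17) = 469/((1*(-257))) + (5 - 6*17) = 469/(-257) + (5 - 102) = 469*(-1/257) - 97 = -469/257 - 97 = -25398/257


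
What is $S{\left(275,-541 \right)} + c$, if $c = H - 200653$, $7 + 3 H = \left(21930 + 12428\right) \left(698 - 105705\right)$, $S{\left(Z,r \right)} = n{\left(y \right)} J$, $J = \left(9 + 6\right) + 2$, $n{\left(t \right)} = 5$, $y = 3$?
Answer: $-1202810739$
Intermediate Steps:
$J = 17$ ($J = 15 + 2 = 17$)
$S{\left(Z,r \right)} = 85$ ($S{\left(Z,r \right)} = 5 \cdot 17 = 85$)
$H = -1202610171$ ($H = - \frac{7}{3} + \frac{\left(21930 + 12428\right) \left(698 - 105705\right)}{3} = - \frac{7}{3} + \frac{34358 \left(-105007\right)}{3} = - \frac{7}{3} + \frac{1}{3} \left(-3607830506\right) = - \frac{7}{3} - \frac{3607830506}{3} = -1202610171$)
$c = -1202810824$ ($c = -1202610171 - 200653 = -1202810824$)
$S{\left(275,-541 \right)} + c = 85 - 1202810824 = -1202810739$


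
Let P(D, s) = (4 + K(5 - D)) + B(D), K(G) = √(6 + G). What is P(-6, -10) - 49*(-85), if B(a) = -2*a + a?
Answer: 4175 + √17 ≈ 4179.1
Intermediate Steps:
B(a) = -a
P(D, s) = 4 + √(11 - D) - D (P(D, s) = (4 + √(6 + (5 - D))) - D = (4 + √(11 - D)) - D = 4 + √(11 - D) - D)
P(-6, -10) - 49*(-85) = (4 + √(11 - 1*(-6)) - 1*(-6)) - 49*(-85) = (4 + √(11 + 6) + 6) + 4165 = (4 + √17 + 6) + 4165 = (10 + √17) + 4165 = 4175 + √17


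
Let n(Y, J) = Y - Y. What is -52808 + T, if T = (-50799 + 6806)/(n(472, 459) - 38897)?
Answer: -2054028783/38897 ≈ -52807.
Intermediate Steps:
n(Y, J) = 0
T = 43993/38897 (T = (-50799 + 6806)/(0 - 38897) = -43993/(-38897) = -43993*(-1/38897) = 43993/38897 ≈ 1.1310)
-52808 + T = -52808 + 43993/38897 = -2054028783/38897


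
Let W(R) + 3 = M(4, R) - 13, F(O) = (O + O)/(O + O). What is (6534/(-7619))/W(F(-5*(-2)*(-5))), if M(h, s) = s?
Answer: 2178/38095 ≈ 0.057173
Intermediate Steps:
F(O) = 1 (F(O) = (2*O)/((2*O)) = (2*O)*(1/(2*O)) = 1)
W(R) = -16 + R (W(R) = -3 + (R - 13) = -3 + (-13 + R) = -16 + R)
(6534/(-7619))/W(F(-5*(-2)*(-5))) = (6534/(-7619))/(-16 + 1) = (6534*(-1/7619))/(-15) = -6534/7619*(-1/15) = 2178/38095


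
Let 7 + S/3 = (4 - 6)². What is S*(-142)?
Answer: 1278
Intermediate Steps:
S = -9 (S = -21 + 3*(4 - 6)² = -21 + 3*(-2)² = -21 + 3*4 = -21 + 12 = -9)
S*(-142) = -9*(-142) = 1278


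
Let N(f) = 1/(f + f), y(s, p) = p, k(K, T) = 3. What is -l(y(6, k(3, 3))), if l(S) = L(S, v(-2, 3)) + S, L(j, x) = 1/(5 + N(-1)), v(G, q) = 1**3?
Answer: -29/9 ≈ -3.2222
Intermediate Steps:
v(G, q) = 1
N(f) = 1/(2*f)
L(j, x) = 2/9 (L(j, x) = 1/(5 + (1/2)/(-1)) = 1/(5 + (1/2)*(-1)) = 1/(5 - 1/2) = 1/(9/2) = 2/9)
l(S) = 2/9 + S
-l(y(6, k(3, 3))) = -(2/9 + 3) = -1*29/9 = -29/9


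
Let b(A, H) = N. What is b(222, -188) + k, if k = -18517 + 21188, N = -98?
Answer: 2573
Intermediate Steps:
b(A, H) = -98
k = 2671
b(222, -188) + k = -98 + 2671 = 2573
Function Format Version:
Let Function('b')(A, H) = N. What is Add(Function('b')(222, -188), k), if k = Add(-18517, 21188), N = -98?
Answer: 2573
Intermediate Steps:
Function('b')(A, H) = -98
k = 2671
Add(Function('b')(222, -188), k) = Add(-98, 2671) = 2573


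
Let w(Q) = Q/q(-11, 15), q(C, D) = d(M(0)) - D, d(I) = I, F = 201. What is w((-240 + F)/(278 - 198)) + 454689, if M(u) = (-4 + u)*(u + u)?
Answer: 181875613/400 ≈ 4.5469e+5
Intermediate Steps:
M(u) = 2*u*(-4 + u) (M(u) = (-4 + u)*(2*u) = 2*u*(-4 + u))
q(C, D) = -D (q(C, D) = 2*0*(-4 + 0) - D = 2*0*(-4) - D = 0 - D = -D)
w(Q) = -Q/15 (w(Q) = Q/((-1*15)) = Q/(-15) = Q*(-1/15) = -Q/15)
w((-240 + F)/(278 - 198)) + 454689 = -(-240 + 201)/(15*(278 - 198)) + 454689 = -(-13)/(5*80) + 454689 = -1/15*(-39/80) + 454689 = 13/400 + 454689 = 181875613/400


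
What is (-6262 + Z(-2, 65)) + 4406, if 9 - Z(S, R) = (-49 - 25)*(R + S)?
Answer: 2815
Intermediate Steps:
Z(S, R) = 9 + 74*R + 74*S (Z(S, R) = 9 - (-49 - 25)*(R + S) = 9 - (-74)*(R + S) = 9 - (-74*R - 74*S) = 9 + (74*R + 74*S) = 9 + 74*R + 74*S)
(-6262 + Z(-2, 65)) + 4406 = (-6262 + (9 + 74*65 + 74*(-2))) + 4406 = (-6262 + (9 + 4810 - 148)) + 4406 = (-6262 + 4671) + 4406 = -1591 + 4406 = 2815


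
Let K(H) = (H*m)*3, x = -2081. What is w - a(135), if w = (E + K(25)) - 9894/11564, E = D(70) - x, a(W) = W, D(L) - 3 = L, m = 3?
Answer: 12969861/5782 ≈ 2243.1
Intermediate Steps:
D(L) = 3 + L
E = 2154 (E = (3 + 70) - 1*(-2081) = 73 + 2081 = 2154)
K(H) = 9*H (K(H) = (H*3)*3 = (3*H)*3 = 9*H)
w = 13750431/5782 (w = (2154 + 9*25) - 9894/11564 = (2154 + 225) - 9894*1/11564 = 2379 - 4947/5782 = 13750431/5782 ≈ 2378.1)
w - a(135) = 13750431/5782 - 1*135 = 13750431/5782 - 135 = 12969861/5782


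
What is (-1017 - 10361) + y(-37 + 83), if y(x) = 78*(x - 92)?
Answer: -14966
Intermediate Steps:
y(x) = -7176 + 78*x (y(x) = 78*(-92 + x) = -7176 + 78*x)
(-1017 - 10361) + y(-37 + 83) = (-1017 - 10361) + (-7176 + 78*(-37 + 83)) = -11378 + (-7176 + 78*46) = -11378 + (-7176 + 3588) = -11378 - 3588 = -14966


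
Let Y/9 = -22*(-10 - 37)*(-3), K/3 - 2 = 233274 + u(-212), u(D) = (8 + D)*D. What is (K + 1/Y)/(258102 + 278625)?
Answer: 23159991095/14984344386 ≈ 1.5456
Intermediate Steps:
u(D) = D*(8 + D)
K = 829572 (K = 6 + 3*(233274 - 212*(8 - 212)) = 6 + 3*(233274 - 212*(-204)) = 6 + 3*(233274 + 43248) = 6 + 3*276522 = 6 + 829566 = 829572)
Y = -27918 (Y = 9*(-22*(-10 - 37)*(-3)) = 9*(-22*(-47)*(-3)) = 9*(1034*(-3)) = 9*(-3102) = -27918)
(K + 1/Y)/(258102 + 278625) = (829572 + 1/(-27918))/(258102 + 278625) = (829572 - 1/27918)/536727 = (23159991095/27918)*(1/536727) = 23159991095/14984344386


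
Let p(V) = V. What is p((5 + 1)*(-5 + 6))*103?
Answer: 618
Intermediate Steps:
p((5 + 1)*(-5 + 6))*103 = ((5 + 1)*(-5 + 6))*103 = (6*1)*103 = 6*103 = 618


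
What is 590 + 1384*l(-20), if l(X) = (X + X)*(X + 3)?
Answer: 941710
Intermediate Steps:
l(X) = 2*X*(3 + X) (l(X) = (2*X)*(3 + X) = 2*X*(3 + X))
590 + 1384*l(-20) = 590 + 1384*(2*(-20)*(3 - 20)) = 590 + 1384*(2*(-20)*(-17)) = 590 + 1384*680 = 590 + 941120 = 941710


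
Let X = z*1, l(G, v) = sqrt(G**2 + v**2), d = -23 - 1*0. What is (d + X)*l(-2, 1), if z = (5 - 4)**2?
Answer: -22*sqrt(5) ≈ -49.193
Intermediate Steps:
d = -23 (d = -23 + 0 = -23)
z = 1 (z = 1**2 = 1)
X = 1 (X = 1*1 = 1)
(d + X)*l(-2, 1) = (-23 + 1)*sqrt((-2)**2 + 1**2) = -22*sqrt(4 + 1) = -22*sqrt(5)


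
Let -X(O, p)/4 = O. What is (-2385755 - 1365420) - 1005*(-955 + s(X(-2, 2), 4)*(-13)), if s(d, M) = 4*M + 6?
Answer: -2503970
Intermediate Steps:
X(O, p) = -4*O
s(d, M) = 6 + 4*M
(-2385755 - 1365420) - 1005*(-955 + s(X(-2, 2), 4)*(-13)) = (-2385755 - 1365420) - 1005*(-955 + (6 + 4*4)*(-13)) = -3751175 - 1005*(-955 + (6 + 16)*(-13)) = -3751175 - 1005*(-955 + 22*(-13)) = -3751175 - 1005*(-955 - 286) = -3751175 - 1005*(-1241) = -3751175 + 1247205 = -2503970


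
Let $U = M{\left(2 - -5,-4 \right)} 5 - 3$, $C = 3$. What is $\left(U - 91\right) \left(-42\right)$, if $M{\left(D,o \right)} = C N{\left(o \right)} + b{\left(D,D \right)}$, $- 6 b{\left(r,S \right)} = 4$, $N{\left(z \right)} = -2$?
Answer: $5348$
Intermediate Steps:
$b{\left(r,S \right)} = - \frac{2}{3}$ ($b{\left(r,S \right)} = \left(- \frac{1}{6}\right) 4 = - \frac{2}{3}$)
$M{\left(D,o \right)} = - \frac{20}{3}$ ($M{\left(D,o \right)} = 3 \left(-2\right) - \frac{2}{3} = -6 - \frac{2}{3} = - \frac{20}{3}$)
$U = - \frac{109}{3}$ ($U = \left(- \frac{20}{3}\right) 5 - 3 = - \frac{100}{3} - 3 = - \frac{109}{3} \approx -36.333$)
$\left(U - 91\right) \left(-42\right) = \left(- \frac{109}{3} - 91\right) \left(-42\right) = \left(- \frac{382}{3}\right) \left(-42\right) = 5348$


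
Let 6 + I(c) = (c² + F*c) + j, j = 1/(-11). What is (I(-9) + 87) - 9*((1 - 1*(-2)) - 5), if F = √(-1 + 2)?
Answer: 1880/11 ≈ 170.91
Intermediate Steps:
F = 1 (F = √1 = 1)
j = -1/11 ≈ -0.090909
I(c) = -67/11 + c + c² (I(c) = -6 + ((c² + 1*c) - 1/11) = -6 + ((c² + c) - 1/11) = -6 + ((c + c²) - 1/11) = -6 + (-1/11 + c + c²) = -67/11 + c + c²)
(I(-9) + 87) - 9*((1 - 1*(-2)) - 5) = ((-67/11 - 9 + (-9)²) + 87) - 9*((1 - 1*(-2)) - 5) = ((-67/11 - 9 + 81) + 87) - 9*((1 + 2) - 5) = (725/11 + 87) - 9*(3 - 5) = 1682/11 - 9*(-2) = 1682/11 + 18 = 1880/11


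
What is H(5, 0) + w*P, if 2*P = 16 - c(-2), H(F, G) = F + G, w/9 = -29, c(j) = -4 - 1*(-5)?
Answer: -3905/2 ≈ -1952.5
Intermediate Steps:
c(j) = 1 (c(j) = -4 + 5 = 1)
w = -261 (w = 9*(-29) = -261)
P = 15/2 (P = (16 - 1*1)/2 = (16 - 1)/2 = (½)*15 = 15/2 ≈ 7.5000)
H(5, 0) + w*P = (5 + 0) - 261*15/2 = 5 - 3915/2 = -3905/2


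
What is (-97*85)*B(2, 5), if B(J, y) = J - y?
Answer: 24735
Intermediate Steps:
(-97*85)*B(2, 5) = (-97*85)*(2 - 1*5) = -8245*(2 - 5) = -8245*(-3) = 24735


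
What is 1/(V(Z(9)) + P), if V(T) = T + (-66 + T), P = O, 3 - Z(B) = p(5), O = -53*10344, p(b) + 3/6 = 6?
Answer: -1/548303 ≈ -1.8238e-6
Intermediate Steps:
p(b) = 11/2 (p(b) = -½ + 6 = 11/2)
O = -548232
Z(B) = -5/2 (Z(B) = 3 - 1*11/2 = 3 - 11/2 = -5/2)
P = -548232
V(T) = -66 + 2*T
1/(V(Z(9)) + P) = 1/((-66 + 2*(-5/2)) - 548232) = 1/((-66 - 5) - 548232) = 1/(-71 - 548232) = 1/(-548303) = -1/548303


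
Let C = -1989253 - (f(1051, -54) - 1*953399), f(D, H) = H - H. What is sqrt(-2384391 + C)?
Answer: I*sqrt(3420245) ≈ 1849.4*I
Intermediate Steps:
f(D, H) = 0
C = -1035854 (C = -1989253 - (0 - 1*953399) = -1989253 - (0 - 953399) = -1989253 - 1*(-953399) = -1989253 + 953399 = -1035854)
sqrt(-2384391 + C) = sqrt(-2384391 - 1035854) = sqrt(-3420245) = I*sqrt(3420245)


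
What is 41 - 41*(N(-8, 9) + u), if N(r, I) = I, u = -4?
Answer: -164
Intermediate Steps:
41 - 41*(N(-8, 9) + u) = 41 - 41*(9 - 4) = 41 - 41*5 = 41 - 205 = -164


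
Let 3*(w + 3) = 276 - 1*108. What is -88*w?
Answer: -4664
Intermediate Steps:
w = 53 (w = -3 + (276 - 1*108)/3 = -3 + (276 - 108)/3 = -3 + (1/3)*168 = -3 + 56 = 53)
-88*w = -88*53 = -4664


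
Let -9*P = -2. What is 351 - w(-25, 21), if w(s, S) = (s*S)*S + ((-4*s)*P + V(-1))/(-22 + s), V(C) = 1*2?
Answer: 4812266/423 ≈ 11377.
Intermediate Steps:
P = 2/9 (P = -⅑*(-2) = 2/9 ≈ 0.22222)
V(C) = 2
w(s, S) = s*S² + (2 - 8*s/9)/(-22 + s) (w(s, S) = (s*S)*S + (-4*s*(2/9) + 2)/(-22 + s) = (S*s)*S + (-8*s/9 + 2)/(-22 + s) = s*S² + (2 - 8*s/9)/(-22 + s))
351 - w(-25, 21) = 351 - (2 - 8/9*(-25) + 21²*(-25)² - 22*(-25)*21²)/(-22 - 25) = 351 - (2 + 200/9 + 441*625 - 22*(-25)*441)/(-47) = 351 - (-1)*(2 + 200/9 + 275625 + 242550)/47 = 351 - (-1)*4663793/(47*9) = 351 - 1*(-4663793/423) = 351 + 4663793/423 = 4812266/423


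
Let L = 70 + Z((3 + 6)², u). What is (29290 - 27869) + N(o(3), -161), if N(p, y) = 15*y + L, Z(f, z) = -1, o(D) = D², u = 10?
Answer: -925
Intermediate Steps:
L = 69 (L = 70 - 1 = 69)
N(p, y) = 69 + 15*y (N(p, y) = 15*y + 69 = 69 + 15*y)
(29290 - 27869) + N(o(3), -161) = (29290 - 27869) + (69 + 15*(-161)) = 1421 + (69 - 2415) = 1421 - 2346 = -925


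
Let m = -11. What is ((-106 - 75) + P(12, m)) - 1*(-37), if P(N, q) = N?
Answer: -132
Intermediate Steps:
((-106 - 75) + P(12, m)) - 1*(-37) = ((-106 - 75) + 12) - 1*(-37) = (-181 + 12) + 37 = -169 + 37 = -132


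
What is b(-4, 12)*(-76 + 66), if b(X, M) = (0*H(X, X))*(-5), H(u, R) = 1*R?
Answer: 0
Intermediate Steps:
H(u, R) = R
b(X, M) = 0 (b(X, M) = (0*X)*(-5) = 0*(-5) = 0)
b(-4, 12)*(-76 + 66) = 0*(-76 + 66) = 0*(-10) = 0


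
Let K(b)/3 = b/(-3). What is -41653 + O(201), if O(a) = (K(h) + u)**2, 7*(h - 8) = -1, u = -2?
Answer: -2036236/49 ≈ -41556.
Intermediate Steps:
h = 55/7 (h = 8 + (1/7)*(-1) = 8 - 1/7 = 55/7 ≈ 7.8571)
K(b) = -b (K(b) = 3*(b/(-3)) = 3*(b*(-1/3)) = 3*(-b/3) = -b)
O(a) = 4761/49 (O(a) = (-1*55/7 - 2)**2 = (-55/7 - 2)**2 = (-69/7)**2 = 4761/49)
-41653 + O(201) = -41653 + 4761/49 = -2036236/49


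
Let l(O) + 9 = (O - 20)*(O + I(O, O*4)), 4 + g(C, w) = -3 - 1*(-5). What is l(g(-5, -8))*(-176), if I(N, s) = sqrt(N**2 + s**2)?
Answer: -6160 + 7744*sqrt(17) ≈ 25769.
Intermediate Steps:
g(C, w) = -2 (g(C, w) = -4 + (-3 - 1*(-5)) = -4 + (-3 + 5) = -4 + 2 = -2)
l(O) = -9 + (-20 + O)*(O + sqrt(17)*sqrt(O**2)) (l(O) = -9 + (O - 20)*(O + sqrt(O**2 + (O*4)**2)) = -9 + (-20 + O)*(O + sqrt(O**2 + (4*O)**2)) = -9 + (-20 + O)*(O + sqrt(O**2 + 16*O**2)) = -9 + (-20 + O)*(O + sqrt(17*O**2)) = -9 + (-20 + O)*(O + sqrt(17)*sqrt(O**2)))
l(g(-5, -8))*(-176) = (-9 + (-2)**2 - 20*(-2) - 20*sqrt(17)*sqrt((-2)**2) - 2*sqrt(17)*sqrt((-2)**2))*(-176) = (-9 + 4 + 40 - 20*sqrt(17)*sqrt(4) - 2*sqrt(17)*sqrt(4))*(-176) = (-9 + 4 + 40 - 20*sqrt(17)*2 - 2*sqrt(17)*2)*(-176) = (-9 + 4 + 40 - 40*sqrt(17) - 4*sqrt(17))*(-176) = (35 - 44*sqrt(17))*(-176) = -6160 + 7744*sqrt(17)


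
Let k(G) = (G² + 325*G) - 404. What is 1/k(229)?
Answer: 1/126462 ≈ 7.9075e-6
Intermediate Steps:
k(G) = -404 + G² + 325*G
1/k(229) = 1/(-404 + 229² + 325*229) = 1/(-404 + 52441 + 74425) = 1/126462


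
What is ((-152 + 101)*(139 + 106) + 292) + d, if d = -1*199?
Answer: -12402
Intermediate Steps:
d = -199
((-152 + 101)*(139 + 106) + 292) + d = ((-152 + 101)*(139 + 106) + 292) - 199 = (-51*245 + 292) - 199 = (-12495 + 292) - 199 = -12203 - 199 = -12402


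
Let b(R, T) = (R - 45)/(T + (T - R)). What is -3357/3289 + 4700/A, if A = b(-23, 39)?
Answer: -390379144/55913 ≈ -6981.9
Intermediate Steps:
b(R, T) = (-45 + R)/(-R + 2*T)
A = -68/101 (A = (45 - 1*(-23))/(-23 - 2*39) = (45 + 23)/(-23 - 78) = 68/(-101) = -1/101*68 = -68/101 ≈ -0.67327)
-3357/3289 + 4700/A = -3357/3289 + 4700/(-68/101) = -3357*1/3289 + 4700*(-101/68) = -3357/3289 - 118675/17 = -390379144/55913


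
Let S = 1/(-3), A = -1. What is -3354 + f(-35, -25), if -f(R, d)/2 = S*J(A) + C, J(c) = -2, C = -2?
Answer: -10054/3 ≈ -3351.3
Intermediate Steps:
S = -⅓ ≈ -0.33333
f(R, d) = 8/3 (f(R, d) = -2*(-⅓*(-2) - 2) = -2*(⅔ - 2) = -2*(-4/3) = 8/3)
-3354 + f(-35, -25) = -3354 + 8/3 = -10054/3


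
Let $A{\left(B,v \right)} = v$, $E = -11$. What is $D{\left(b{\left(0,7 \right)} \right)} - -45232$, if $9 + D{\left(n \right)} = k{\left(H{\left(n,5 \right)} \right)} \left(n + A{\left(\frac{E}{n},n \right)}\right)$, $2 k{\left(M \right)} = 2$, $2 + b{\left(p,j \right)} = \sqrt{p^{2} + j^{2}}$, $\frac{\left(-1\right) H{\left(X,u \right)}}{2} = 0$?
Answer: $45233$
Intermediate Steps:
$H{\left(X,u \right)} = 0$ ($H{\left(X,u \right)} = \left(-2\right) 0 = 0$)
$b{\left(p,j \right)} = -2 + \sqrt{j^{2} + p^{2}}$ ($b{\left(p,j \right)} = -2 + \sqrt{p^{2} + j^{2}} = -2 + \sqrt{j^{2} + p^{2}}$)
$k{\left(M \right)} = 1$ ($k{\left(M \right)} = \frac{1}{2} \cdot 2 = 1$)
$D{\left(n \right)} = -9 + 2 n$ ($D{\left(n \right)} = -9 + 1 \left(n + n\right) = -9 + 1 \cdot 2 n = -9 + 2 n$)
$D{\left(b{\left(0,7 \right)} \right)} - -45232 = \left(-9 + 2 \left(-2 + \sqrt{7^{2} + 0^{2}}\right)\right) - -45232 = \left(-9 + 2 \left(-2 + \sqrt{49 + 0}\right)\right) + 45232 = \left(-9 + 2 \left(-2 + \sqrt{49}\right)\right) + 45232 = \left(-9 + 2 \left(-2 + 7\right)\right) + 45232 = \left(-9 + 2 \cdot 5\right) + 45232 = \left(-9 + 10\right) + 45232 = 1 + 45232 = 45233$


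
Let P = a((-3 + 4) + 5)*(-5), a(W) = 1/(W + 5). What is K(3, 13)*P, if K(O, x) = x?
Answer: -65/11 ≈ -5.9091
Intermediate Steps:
a(W) = 1/(5 + W)
P = -5/11 (P = -5/(5 + ((-3 + 4) + 5)) = -5/(5 + (1 + 5)) = -5/(5 + 6) = -5/11 ≈ -0.45455)
K(3, 13)*P = 13*(-5/11) = -65/11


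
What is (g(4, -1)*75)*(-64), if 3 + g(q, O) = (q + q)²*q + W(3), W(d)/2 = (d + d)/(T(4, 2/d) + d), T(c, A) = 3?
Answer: -1224000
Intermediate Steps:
W(d) = 4*d/(3 + d) (W(d) = 2*((d + d)/(3 + d)) = 2*((2*d)/(3 + d)) = 2*(2*d/(3 + d)) = 4*d/(3 + d))
g(q, O) = -1 + 4*q³ (g(q, O) = -3 + ((q + q)²*q + 4*3/(3 + 3)) = -3 + ((2*q)²*q + 4*3/6) = -3 + ((4*q²)*q + 4*3*(⅙)) = -3 + (4*q³ + 2) = -3 + (2 + 4*q³) = -1 + 4*q³)
(g(4, -1)*75)*(-64) = ((-1 + 4*4³)*75)*(-64) = ((-1 + 4*64)*75)*(-64) = ((-1 + 256)*75)*(-64) = (255*75)*(-64) = 19125*(-64) = -1224000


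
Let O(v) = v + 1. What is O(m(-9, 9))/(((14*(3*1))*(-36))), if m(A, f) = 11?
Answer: -1/126 ≈ -0.0079365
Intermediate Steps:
O(v) = 1 + v
O(m(-9, 9))/(((14*(3*1))*(-36))) = (1 + 11)/(((14*(3*1))*(-36))) = 12/(((14*3)*(-36))) = 12/((42*(-36))) = 12/(-1512) = 12*(-1/1512) = -1/126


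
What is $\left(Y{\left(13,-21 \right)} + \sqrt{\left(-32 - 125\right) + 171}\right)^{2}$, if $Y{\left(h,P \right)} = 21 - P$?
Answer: $\left(42 + \sqrt{14}\right)^{2} \approx 2092.3$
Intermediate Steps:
$\left(Y{\left(13,-21 \right)} + \sqrt{\left(-32 - 125\right) + 171}\right)^{2} = \left(\left(21 - -21\right) + \sqrt{\left(-32 - 125\right) + 171}\right)^{2} = \left(\left(21 + 21\right) + \sqrt{\left(-32 - 125\right) + 171}\right)^{2} = \left(42 + \sqrt{-157 + 171}\right)^{2} = \left(42 + \sqrt{14}\right)^{2}$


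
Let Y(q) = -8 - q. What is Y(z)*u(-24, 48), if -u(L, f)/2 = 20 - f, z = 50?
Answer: -3248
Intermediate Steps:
u(L, f) = -40 + 2*f (u(L, f) = -2*(20 - f) = -40 + 2*f)
Y(z)*u(-24, 48) = (-8 - 1*50)*(-40 + 2*48) = (-8 - 50)*(-40 + 96) = -58*56 = -3248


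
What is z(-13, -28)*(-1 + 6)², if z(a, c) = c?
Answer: -700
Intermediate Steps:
z(-13, -28)*(-1 + 6)² = -28*(-1 + 6)² = -28*5² = -28*25 = -700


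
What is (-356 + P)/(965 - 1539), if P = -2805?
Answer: 3161/574 ≈ 5.5070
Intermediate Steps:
(-356 + P)/(965 - 1539) = (-356 - 2805)/(965 - 1539) = -3161/(-574) = -3161*(-1/574) = 3161/574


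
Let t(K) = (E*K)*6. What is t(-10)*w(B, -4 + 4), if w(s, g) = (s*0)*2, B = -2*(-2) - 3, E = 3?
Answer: 0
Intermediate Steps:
t(K) = 18*K (t(K) = (3*K)*6 = 18*K)
B = 1 (B = 4 - 3 = 1)
w(s, g) = 0 (w(s, g) = 0*2 = 0)
t(-10)*w(B, -4 + 4) = (18*(-10))*0 = -180*0 = 0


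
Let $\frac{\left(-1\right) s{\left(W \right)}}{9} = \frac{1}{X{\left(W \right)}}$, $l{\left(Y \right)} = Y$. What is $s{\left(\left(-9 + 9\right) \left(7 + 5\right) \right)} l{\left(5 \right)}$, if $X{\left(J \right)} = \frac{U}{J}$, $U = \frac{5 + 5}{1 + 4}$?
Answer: $0$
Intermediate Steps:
$U = 2$ ($U = \frac{10}{5} = 10 \cdot \frac{1}{5} = 2$)
$X{\left(J \right)} = \frac{2}{J}$
$s{\left(W \right)} = - \frac{9 W}{2}$ ($s{\left(W \right)} = - \frac{9}{2 \frac{1}{W}} = - 9 \frac{W}{2} = - \frac{9 W}{2}$)
$s{\left(\left(-9 + 9\right) \left(7 + 5\right) \right)} l{\left(5 \right)} = - \frac{9 \left(-9 + 9\right) \left(7 + 5\right)}{2} \cdot 5 = - \frac{9 \cdot 0 \cdot 12}{2} \cdot 5 = \left(- \frac{9}{2}\right) 0 \cdot 5 = 0 \cdot 5 = 0$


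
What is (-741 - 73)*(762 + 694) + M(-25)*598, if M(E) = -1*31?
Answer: -1203722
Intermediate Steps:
M(E) = -31
(-741 - 73)*(762 + 694) + M(-25)*598 = (-741 - 73)*(762 + 694) - 31*598 = -814*1456 - 18538 = -1185184 - 18538 = -1203722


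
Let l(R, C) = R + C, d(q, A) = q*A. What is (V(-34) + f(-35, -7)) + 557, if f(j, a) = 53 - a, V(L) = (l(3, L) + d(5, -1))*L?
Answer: 1841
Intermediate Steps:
d(q, A) = A*q
l(R, C) = C + R
V(L) = L*(-2 + L) (V(L) = ((L + 3) - 1*5)*L = ((3 + L) - 5)*L = (-2 + L)*L = L*(-2 + L))
(V(-34) + f(-35, -7)) + 557 = (-34*(-2 - 34) + (53 - 1*(-7))) + 557 = (-34*(-36) + (53 + 7)) + 557 = (1224 + 60) + 557 = 1284 + 557 = 1841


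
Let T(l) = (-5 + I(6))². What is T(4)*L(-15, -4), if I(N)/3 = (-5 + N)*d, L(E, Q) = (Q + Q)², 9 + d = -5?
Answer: 141376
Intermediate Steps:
d = -14 (d = -9 - 5 = -14)
L(E, Q) = 4*Q² (L(E, Q) = (2*Q)² = 4*Q²)
I(N) = 210 - 42*N (I(N) = 3*((-5 + N)*(-14)) = 3*(70 - 14*N) = 210 - 42*N)
T(l) = 2209 (T(l) = (-5 + (210 - 42*6))² = (-5 + (210 - 252))² = (-5 - 42)² = (-47)² = 2209)
T(4)*L(-15, -4) = 2209*(4*(-4)²) = 2209*(4*16) = 2209*64 = 141376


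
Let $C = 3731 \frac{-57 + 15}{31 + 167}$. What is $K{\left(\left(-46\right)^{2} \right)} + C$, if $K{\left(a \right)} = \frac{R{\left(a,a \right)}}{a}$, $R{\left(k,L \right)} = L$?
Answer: $- \frac{26084}{33} \approx -790.42$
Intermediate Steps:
$K{\left(a \right)} = 1$ ($K{\left(a \right)} = \frac{a}{a} = 1$)
$C = - \frac{26117}{33}$ ($C = 3731 \left(- \frac{42}{198}\right) = 3731 \left(\left(-42\right) \frac{1}{198}\right) = 3731 \left(- \frac{7}{33}\right) = - \frac{26117}{33} \approx -791.42$)
$K{\left(\left(-46\right)^{2} \right)} + C = 1 - \frac{26117}{33} = - \frac{26084}{33}$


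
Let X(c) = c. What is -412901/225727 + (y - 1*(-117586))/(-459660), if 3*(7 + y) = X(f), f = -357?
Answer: -10815398354/5187883641 ≈ -2.0847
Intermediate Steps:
y = -126 (y = -7 + (⅓)*(-357) = -7 - 119 = -126)
-412901/225727 + (y - 1*(-117586))/(-459660) = -412901/225727 + (-126 - 1*(-117586))/(-459660) = -412901*1/225727 + (-126 + 117586)*(-1/459660) = -412901/225727 + 117460*(-1/459660) = -412901/225727 - 5873/22983 = -10815398354/5187883641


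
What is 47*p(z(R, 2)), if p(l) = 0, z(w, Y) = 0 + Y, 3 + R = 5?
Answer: 0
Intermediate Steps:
R = 2 (R = -3 + 5 = 2)
z(w, Y) = Y
47*p(z(R, 2)) = 47*0 = 0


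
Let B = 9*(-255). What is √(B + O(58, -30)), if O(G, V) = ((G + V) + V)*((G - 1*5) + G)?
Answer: I*√2517 ≈ 50.17*I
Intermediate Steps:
O(G, V) = (-5 + 2*G)*(G + 2*V) (O(G, V) = (G + 2*V)*((G - 5) + G) = (G + 2*V)*((-5 + G) + G) = (G + 2*V)*(-5 + 2*G) = (-5 + 2*G)*(G + 2*V))
B = -2295
√(B + O(58, -30)) = √(-2295 + (-10*(-30) - 5*58 + 2*58² + 4*58*(-30))) = √(-2295 + (300 - 290 + 2*3364 - 6960)) = √(-2295 + (300 - 290 + 6728 - 6960)) = √(-2295 - 222) = √(-2517) = I*√2517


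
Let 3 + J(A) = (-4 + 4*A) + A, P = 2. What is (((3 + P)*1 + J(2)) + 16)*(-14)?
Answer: -336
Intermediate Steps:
J(A) = -7 + 5*A (J(A) = -3 + ((-4 + 4*A) + A) = -3 + (-4 + 5*A) = -7 + 5*A)
(((3 + P)*1 + J(2)) + 16)*(-14) = (((3 + 2)*1 + (-7 + 5*2)) + 16)*(-14) = ((5*1 + (-7 + 10)) + 16)*(-14) = ((5 + 3) + 16)*(-14) = (8 + 16)*(-14) = 24*(-14) = -336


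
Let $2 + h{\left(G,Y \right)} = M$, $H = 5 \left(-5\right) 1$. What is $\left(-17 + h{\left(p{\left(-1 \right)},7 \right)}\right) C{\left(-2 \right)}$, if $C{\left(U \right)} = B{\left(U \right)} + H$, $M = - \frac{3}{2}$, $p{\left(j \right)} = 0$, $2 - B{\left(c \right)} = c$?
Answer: $\frac{861}{2} \approx 430.5$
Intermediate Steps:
$B{\left(c \right)} = 2 - c$
$H = -25$ ($H = \left(-25\right) 1 = -25$)
$M = - \frac{3}{2}$ ($M = \left(-3\right) \frac{1}{2} = - \frac{3}{2} \approx -1.5$)
$h{\left(G,Y \right)} = - \frac{7}{2}$ ($h{\left(G,Y \right)} = -2 - \frac{3}{2} = - \frac{7}{2}$)
$C{\left(U \right)} = -23 - U$ ($C{\left(U \right)} = \left(2 - U\right) - 25 = -23 - U$)
$\left(-17 + h{\left(p{\left(-1 \right)},7 \right)}\right) C{\left(-2 \right)} = \left(-17 - \frac{7}{2}\right) \left(-23 - -2\right) = - \frac{41 \left(-23 + 2\right)}{2} = \left(- \frac{41}{2}\right) \left(-21\right) = \frac{861}{2}$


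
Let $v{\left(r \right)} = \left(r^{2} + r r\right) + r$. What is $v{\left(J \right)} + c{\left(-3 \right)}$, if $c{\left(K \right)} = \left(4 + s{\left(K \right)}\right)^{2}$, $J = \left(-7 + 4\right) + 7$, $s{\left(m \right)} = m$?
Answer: $37$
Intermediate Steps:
$J = 4$ ($J = -3 + 7 = 4$)
$v{\left(r \right)} = r + 2 r^{2}$ ($v{\left(r \right)} = \left(r^{2} + r^{2}\right) + r = 2 r^{2} + r = r + 2 r^{2}$)
$c{\left(K \right)} = \left(4 + K\right)^{2}$
$v{\left(J \right)} + c{\left(-3 \right)} = 4 \left(1 + 2 \cdot 4\right) + \left(4 - 3\right)^{2} = 4 \left(1 + 8\right) + 1^{2} = 4 \cdot 9 + 1 = 36 + 1 = 37$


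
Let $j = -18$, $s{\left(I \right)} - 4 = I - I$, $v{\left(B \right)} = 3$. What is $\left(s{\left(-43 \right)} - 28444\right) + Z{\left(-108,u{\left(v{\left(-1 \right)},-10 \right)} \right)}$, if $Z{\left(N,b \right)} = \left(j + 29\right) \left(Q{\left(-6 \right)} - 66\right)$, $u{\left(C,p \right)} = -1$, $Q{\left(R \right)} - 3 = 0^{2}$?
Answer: $-29133$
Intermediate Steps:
$s{\left(I \right)} = 4$ ($s{\left(I \right)} = 4 + \left(I - I\right) = 4 + 0 = 4$)
$Q{\left(R \right)} = 3$ ($Q{\left(R \right)} = 3 + 0^{2} = 3 + 0 = 3$)
$Z{\left(N,b \right)} = -693$ ($Z{\left(N,b \right)} = \left(-18 + 29\right) \left(3 - 66\right) = 11 \left(-63\right) = -693$)
$\left(s{\left(-43 \right)} - 28444\right) + Z{\left(-108,u{\left(v{\left(-1 \right)},-10 \right)} \right)} = \left(4 - 28444\right) - 693 = -28440 - 693 = -29133$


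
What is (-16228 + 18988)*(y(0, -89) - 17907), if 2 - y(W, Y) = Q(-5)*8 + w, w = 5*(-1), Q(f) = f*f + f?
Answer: -49845600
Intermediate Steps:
Q(f) = f + f² (Q(f) = f² + f = f + f²)
w = -5
y(W, Y) = -153 (y(W, Y) = 2 - (-5*(1 - 5)*8 - 5) = 2 - (-5*(-4)*8 - 5) = 2 - (20*8 - 5) = 2 - (160 - 5) = 2 - 1*155 = 2 - 155 = -153)
(-16228 + 18988)*(y(0, -89) - 17907) = (-16228 + 18988)*(-153 - 17907) = 2760*(-18060) = -49845600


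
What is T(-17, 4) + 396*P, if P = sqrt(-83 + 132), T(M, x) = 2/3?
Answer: 8318/3 ≈ 2772.7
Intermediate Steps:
T(M, x) = 2/3 (T(M, x) = 2*(1/3) = 2/3)
P = 7 (P = sqrt(49) = 7)
T(-17, 4) + 396*P = 2/3 + 396*7 = 2/3 + 2772 = 8318/3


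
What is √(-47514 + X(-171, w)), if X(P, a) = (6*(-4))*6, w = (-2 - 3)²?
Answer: 13*I*√282 ≈ 218.31*I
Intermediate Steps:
w = 25 (w = (-5)² = 25)
X(P, a) = -144 (X(P, a) = -24*6 = -144)
√(-47514 + X(-171, w)) = √(-47514 - 144) = √(-47658) = 13*I*√282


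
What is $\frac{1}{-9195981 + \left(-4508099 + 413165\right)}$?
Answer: $- \frac{1}{13290915} \approx -7.5239 \cdot 10^{-8}$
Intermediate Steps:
$\frac{1}{-9195981 + \left(-4508099 + 413165\right)} = \frac{1}{-9195981 - 4094934} = \frac{1}{-13290915} = - \frac{1}{13290915}$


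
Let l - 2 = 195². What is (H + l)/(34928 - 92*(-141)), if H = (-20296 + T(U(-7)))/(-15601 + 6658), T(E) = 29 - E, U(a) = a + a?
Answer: 56682619/71394950 ≈ 0.79393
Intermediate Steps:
U(a) = 2*a
l = 38027 (l = 2 + 195² = 2 + 38025 = 38027)
H = 6751/2981 (H = (-20296 + (29 - 2*(-7)))/(-15601 + 6658) = (-20296 + (29 - 1*(-14)))/(-8943) = (-20296 + (29 + 14))*(-1/8943) = (-20296 + 43)*(-1/8943) = -20253*(-1/8943) = 6751/2981 ≈ 2.2647)
(H + l)/(34928 - 92*(-141)) = (6751/2981 + 38027)/(34928 - 92*(-141)) = 113365238/(2981*(34928 + 12972)) = (113365238/2981)/47900 = (113365238/2981)*(1/47900) = 56682619/71394950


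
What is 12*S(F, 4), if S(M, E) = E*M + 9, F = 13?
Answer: 732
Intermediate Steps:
S(M, E) = 9 + E*M
12*S(F, 4) = 12*(9 + 4*13) = 12*(9 + 52) = 12*61 = 732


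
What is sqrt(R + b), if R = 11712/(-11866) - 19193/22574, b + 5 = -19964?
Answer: I*sqrt(358230047373933806162)/133931542 ≈ 141.32*I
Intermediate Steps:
b = -19969 (b = -5 - 19964 = -19969)
R = -246065413/133931542 (R = 11712*(-1/11866) - 19193*1/22574 = -5856/5933 - 19193/22574 = -246065413/133931542 ≈ -1.8372)
sqrt(R + b) = sqrt(-246065413/133931542 - 19969) = sqrt(-2674725027611/133931542) = I*sqrt(358230047373933806162)/133931542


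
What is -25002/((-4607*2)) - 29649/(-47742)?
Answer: 244471895/73315798 ≈ 3.3345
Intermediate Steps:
-25002/((-4607*2)) - 29649/(-47742) = -25002/(-9214) - 29649*(-1/47742) = -25002*(-1/9214) + 9883/15914 = 12501/4607 + 9883/15914 = 244471895/73315798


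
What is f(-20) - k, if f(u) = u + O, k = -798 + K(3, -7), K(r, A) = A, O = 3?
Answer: 788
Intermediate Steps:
k = -805 (k = -798 - 7 = -805)
f(u) = 3 + u (f(u) = u + 3 = 3 + u)
f(-20) - k = (3 - 20) - 1*(-805) = -17 + 805 = 788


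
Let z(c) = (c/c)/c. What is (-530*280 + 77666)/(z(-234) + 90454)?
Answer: -16551756/21166235 ≈ -0.78199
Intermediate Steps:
z(c) = 1/c
(-530*280 + 77666)/(z(-234) + 90454) = (-530*280 + 77666)/(1/(-234) + 90454) = (-148400 + 77666)/(-1/234 + 90454) = -70734/21166235/234 = -70734*234/21166235 = -16551756/21166235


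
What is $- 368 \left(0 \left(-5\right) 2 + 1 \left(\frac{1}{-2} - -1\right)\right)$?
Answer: $-184$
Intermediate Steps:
$- 368 \left(0 \left(-5\right) 2 + 1 \left(\frac{1}{-2} - -1\right)\right) = - 368 \left(0 \cdot 2 + 1 \left(- \frac{1}{2} + 1\right)\right) = - 368 \left(0 + 1 \cdot \frac{1}{2}\right) = - 368 \left(0 + \frac{1}{2}\right) = \left(-368\right) \frac{1}{2} = -184$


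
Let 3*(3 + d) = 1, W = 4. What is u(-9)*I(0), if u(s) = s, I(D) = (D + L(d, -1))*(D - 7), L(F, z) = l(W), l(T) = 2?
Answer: 126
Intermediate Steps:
d = -8/3 (d = -3 + (⅓)*1 = -3 + ⅓ = -8/3 ≈ -2.6667)
L(F, z) = 2
I(D) = (-7 + D)*(2 + D) (I(D) = (D + 2)*(D - 7) = (2 + D)*(-7 + D) = (-7 + D)*(2 + D))
u(-9)*I(0) = -9*(-14 + 0² - 5*0) = -9*(-14 + 0 + 0) = -9*(-14) = 126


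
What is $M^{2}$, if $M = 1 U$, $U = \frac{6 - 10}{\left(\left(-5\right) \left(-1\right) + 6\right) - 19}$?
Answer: $\frac{1}{4} \approx 0.25$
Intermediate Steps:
$U = \frac{1}{2}$ ($U = - \frac{4}{\left(5 + 6\right) - 19} = - \frac{4}{11 - 19} = - \frac{4}{-8} = \left(-4\right) \left(- \frac{1}{8}\right) = \frac{1}{2} \approx 0.5$)
$M = \frac{1}{2}$ ($M = 1 \cdot \frac{1}{2} = \frac{1}{2} \approx 0.5$)
$M^{2} = \left(\frac{1}{2}\right)^{2} = \frac{1}{4}$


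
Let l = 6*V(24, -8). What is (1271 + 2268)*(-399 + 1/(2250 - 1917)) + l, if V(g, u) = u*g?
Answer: -470596390/333 ≈ -1.4132e+6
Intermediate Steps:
V(g, u) = g*u
l = -1152 (l = 6*(24*(-8)) = 6*(-192) = -1152)
(1271 + 2268)*(-399 + 1/(2250 - 1917)) + l = (1271 + 2268)*(-399 + 1/(2250 - 1917)) - 1152 = 3539*(-399 + 1/333) - 1152 = 3539*(-132866/333) - 1152 = -470212774/333 - 1152 = -470596390/333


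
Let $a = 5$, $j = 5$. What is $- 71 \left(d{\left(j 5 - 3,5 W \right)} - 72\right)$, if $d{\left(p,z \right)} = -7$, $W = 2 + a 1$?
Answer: $5609$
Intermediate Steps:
$W = 7$ ($W = 2 + 5 \cdot 1 = 2 + 5 = 7$)
$- 71 \left(d{\left(j 5 - 3,5 W \right)} - 72\right) = - 71 \left(-7 - 72\right) = \left(-71\right) \left(-79\right) = 5609$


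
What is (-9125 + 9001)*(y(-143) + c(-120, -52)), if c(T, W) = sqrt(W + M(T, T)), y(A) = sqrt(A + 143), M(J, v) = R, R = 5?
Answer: -124*I*sqrt(47) ≈ -850.1*I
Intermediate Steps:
M(J, v) = 5
y(A) = sqrt(143 + A)
c(T, W) = sqrt(5 + W) (c(T, W) = sqrt(W + 5) = sqrt(5 + W))
(-9125 + 9001)*(y(-143) + c(-120, -52)) = (-9125 + 9001)*(sqrt(143 - 143) + sqrt(5 - 52)) = -124*(sqrt(0) + sqrt(-47)) = -124*(0 + I*sqrt(47)) = -124*I*sqrt(47)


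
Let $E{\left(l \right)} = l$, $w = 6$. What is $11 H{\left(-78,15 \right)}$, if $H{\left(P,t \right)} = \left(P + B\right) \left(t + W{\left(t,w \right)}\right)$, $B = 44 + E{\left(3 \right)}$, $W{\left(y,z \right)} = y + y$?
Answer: $-15345$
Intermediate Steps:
$W{\left(y,z \right)} = 2 y$
$B = 47$ ($B = 44 + 3 = 47$)
$H{\left(P,t \right)} = 3 t \left(47 + P\right)$ ($H{\left(P,t \right)} = \left(P + 47\right) \left(t + 2 t\right) = \left(47 + P\right) 3 t = 3 t \left(47 + P\right)$)
$11 H{\left(-78,15 \right)} = 11 \cdot 3 \cdot 15 \left(47 - 78\right) = 11 \cdot 3 \cdot 15 \left(-31\right) = 11 \left(-1395\right) = -15345$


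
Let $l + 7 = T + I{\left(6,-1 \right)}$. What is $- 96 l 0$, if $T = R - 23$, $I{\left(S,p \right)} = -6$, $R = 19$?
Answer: $0$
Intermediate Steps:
$T = -4$ ($T = 19 - 23 = -4$)
$l = -17$ ($l = -7 - 10 = -17$)
$- 96 l 0 = \left(-96\right) \left(-17\right) 0 = 1632 \cdot 0 = 0$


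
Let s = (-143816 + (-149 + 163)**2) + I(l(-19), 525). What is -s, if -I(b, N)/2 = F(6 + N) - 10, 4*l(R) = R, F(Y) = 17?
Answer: 143634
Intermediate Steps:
l(R) = R/4
I(b, N) = -14 (I(b, N) = -2*(17 - 10) = -2*7 = -14)
s = -143634 (s = (-143816 + (-149 + 163)**2) - 14 = (-143816 + 14**2) - 14 = (-143816 + 196) - 14 = -143620 - 14 = -143634)
-s = -1*(-143634) = 143634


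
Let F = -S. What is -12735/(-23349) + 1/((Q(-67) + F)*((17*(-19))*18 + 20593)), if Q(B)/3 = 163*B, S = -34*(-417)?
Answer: 2944930702772/5399386506537 ≈ 0.54542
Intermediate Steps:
S = 14178
F = -14178 (F = -1*14178 = -14178)
Q(B) = 489*B (Q(B) = 3*(163*B) = 489*B)
-12735/(-23349) + 1/((Q(-67) + F)*((17*(-19))*18 + 20593)) = -12735/(-23349) + 1/((489*(-67) - 14178)*((17*(-19))*18 + 20593)) = -12735*(-1/23349) + 1/((-32763 - 14178)*(-323*18 + 20593)) = 4245/7783 + 1/((-46941)*(-5814 + 20593)) = 4245/7783 - 1/46941/14779 = 4245/7783 - 1/46941*1/14779 = 4245/7783 - 1/693741039 = 2944930702772/5399386506537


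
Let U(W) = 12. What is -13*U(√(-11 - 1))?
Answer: -156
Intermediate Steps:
-13*U(√(-11 - 1)) = -13*12 = -156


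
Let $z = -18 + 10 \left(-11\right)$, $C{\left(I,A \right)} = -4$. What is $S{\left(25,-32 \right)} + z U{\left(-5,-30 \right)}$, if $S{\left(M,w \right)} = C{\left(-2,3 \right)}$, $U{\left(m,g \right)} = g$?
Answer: $3836$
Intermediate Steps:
$S{\left(M,w \right)} = -4$
$z = -128$ ($z = -18 - 110 = -128$)
$S{\left(25,-32 \right)} + z U{\left(-5,-30 \right)} = -4 - -3840 = -4 + 3840 = 3836$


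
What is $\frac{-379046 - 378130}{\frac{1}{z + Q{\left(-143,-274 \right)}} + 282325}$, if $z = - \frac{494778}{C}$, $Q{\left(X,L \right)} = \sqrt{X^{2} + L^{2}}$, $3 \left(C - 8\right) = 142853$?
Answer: $- \frac{104096687847839849219668842}{38814089997537298570690549} + \frac{19321084427484630 \sqrt{3821}}{38814089997537298570690549} \approx -2.6819$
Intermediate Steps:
$C = \frac{142877}{3}$ ($C = 8 + \frac{1}{3} \cdot 142853 = 8 + \frac{142853}{3} = \frac{142877}{3} \approx 47626.0$)
$Q{\left(X,L \right)} = \sqrt{L^{2} + X^{2}}$
$z = - \frac{1484334}{142877}$ ($z = - \frac{494778}{\frac{142877}{3}} = \left(-494778\right) \frac{3}{142877} = - \frac{1484334}{142877} \approx -10.389$)
$\frac{-379046 - 378130}{\frac{1}{z + Q{\left(-143,-274 \right)}} + 282325} = \frac{-379046 - 378130}{\frac{1}{- \frac{1484334}{142877} + \sqrt{\left(-274\right)^{2} + \left(-143\right)^{2}}} + 282325} = - \frac{757176}{\frac{1}{- \frac{1484334}{142877} + \sqrt{75076 + 20449}} + 282325} = - \frac{757176}{\frac{1}{- \frac{1484334}{142877} + \sqrt{95525}} + 282325} = - \frac{757176}{\frac{1}{- \frac{1484334}{142877} + 5 \sqrt{3821}} + 282325} = - \frac{757176}{282325 + \frac{1}{- \frac{1484334}{142877} + 5 \sqrt{3821}}}$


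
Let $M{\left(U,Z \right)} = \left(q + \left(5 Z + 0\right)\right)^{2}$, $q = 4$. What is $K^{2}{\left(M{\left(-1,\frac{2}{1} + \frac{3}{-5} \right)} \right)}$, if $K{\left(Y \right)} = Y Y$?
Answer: $214358881$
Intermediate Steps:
$M{\left(U,Z \right)} = \left(4 + 5 Z\right)^{2}$ ($M{\left(U,Z \right)} = \left(4 + \left(5 Z + 0\right)\right)^{2} = \left(4 + 5 Z\right)^{2}$)
$K{\left(Y \right)} = Y^{2}$
$K^{2}{\left(M{\left(-1,\frac{2}{1} + \frac{3}{-5} \right)} \right)} = \left(\left(\left(4 + 5 \left(\frac{2}{1} + \frac{3}{-5}\right)\right)^{2}\right)^{2}\right)^{2} = \left(\left(\left(4 + 5 \left(2 \cdot 1 + 3 \left(- \frac{1}{5}\right)\right)\right)^{2}\right)^{2}\right)^{2} = \left(\left(\left(4 + 5 \left(2 - \frac{3}{5}\right)\right)^{2}\right)^{2}\right)^{2} = \left(\left(\left(4 + 5 \cdot \frac{7}{5}\right)^{2}\right)^{2}\right)^{2} = \left(\left(\left(4 + 7\right)^{2}\right)^{2}\right)^{2} = \left(\left(11^{2}\right)^{2}\right)^{2} = \left(121^{2}\right)^{2} = 14641^{2} = 214358881$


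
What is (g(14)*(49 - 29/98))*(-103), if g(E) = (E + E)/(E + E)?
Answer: -491619/98 ≈ -5016.5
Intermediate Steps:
g(E) = 1 (g(E) = (2*E)/((2*E)) = (2*E)*(1/(2*E)) = 1)
(g(14)*(49 - 29/98))*(-103) = (1*(49 - 29/98))*(-103) = (1*(4773/98))*(-103) = (4773/98)*(-103) = -491619/98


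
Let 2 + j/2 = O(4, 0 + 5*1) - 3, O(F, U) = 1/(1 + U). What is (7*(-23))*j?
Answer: 4669/3 ≈ 1556.3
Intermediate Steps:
j = -29/3 (j = -4 + 2*(1/(1 + (0 + 5*1)) - 3) = -4 + 2*(1/(1 + (0 + 5)) - 3) = -4 + 2*(1/(1 + 5) - 3) = -4 + 2*(1/6 - 3) = -4 + 2*(⅙ - 3) = -4 + 2*(-17/6) = -4 - 17/3 = -29/3 ≈ -9.6667)
(7*(-23))*j = (7*(-23))*(-29/3) = -161*(-29/3) = 4669/3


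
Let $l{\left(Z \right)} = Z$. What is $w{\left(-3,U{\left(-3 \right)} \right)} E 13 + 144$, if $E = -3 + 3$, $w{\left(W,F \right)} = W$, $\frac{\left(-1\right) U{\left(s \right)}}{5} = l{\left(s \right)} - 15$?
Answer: $144$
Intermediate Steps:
$U{\left(s \right)} = 75 - 5 s$ ($U{\left(s \right)} = - 5 \left(s - 15\right) = - 5 \left(-15 + s\right) = 75 - 5 s$)
$E = 0$
$w{\left(-3,U{\left(-3 \right)} \right)} E 13 + 144 = - 3 \cdot 0 \cdot 13 + 144 = \left(-3\right) 0 + 144 = 0 + 144 = 144$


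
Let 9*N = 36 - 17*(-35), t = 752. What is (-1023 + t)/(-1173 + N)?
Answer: 2439/9926 ≈ 0.24572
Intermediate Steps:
N = 631/9 (N = (36 - 17*(-35))/9 = (36 + 595)/9 = (⅑)*631 = 631/9 ≈ 70.111)
(-1023 + t)/(-1173 + N) = (-1023 + 752)/(-1173 + 631/9) = -271/(-9926/9) = -271*(-9/9926) = 2439/9926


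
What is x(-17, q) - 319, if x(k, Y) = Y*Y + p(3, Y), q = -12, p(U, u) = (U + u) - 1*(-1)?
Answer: -183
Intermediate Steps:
p(U, u) = 1 + U + u (p(U, u) = (U + u) + 1 = 1 + U + u)
x(k, Y) = 4 + Y + Y² (x(k, Y) = Y*Y + (1 + 3 + Y) = Y² + (4 + Y) = 4 + Y + Y²)
x(-17, q) - 319 = (4 - 12 + (-12)²) - 319 = (4 - 12 + 144) - 319 = 136 - 319 = -183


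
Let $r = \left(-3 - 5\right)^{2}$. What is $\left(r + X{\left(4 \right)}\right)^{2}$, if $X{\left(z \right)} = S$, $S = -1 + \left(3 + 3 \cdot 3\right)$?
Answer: $5625$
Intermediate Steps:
$S = 11$ ($S = -1 + \left(3 + 9\right) = -1 + 12 = 11$)
$r = 64$ ($r = \left(-8\right)^{2} = 64$)
$X{\left(z \right)} = 11$
$\left(r + X{\left(4 \right)}\right)^{2} = \left(64 + 11\right)^{2} = 75^{2} = 5625$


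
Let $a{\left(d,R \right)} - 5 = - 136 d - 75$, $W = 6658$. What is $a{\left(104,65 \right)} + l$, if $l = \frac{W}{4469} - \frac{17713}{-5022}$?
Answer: $- \frac{318896726179}{22443318} \approx -14209.0$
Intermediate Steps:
$a{\left(d,R \right)} = -70 - 136 d$ ($a{\left(d,R \right)} = 5 - \left(75 + 136 d\right) = -70 - 136 d$)
$l = \frac{112595873}{22443318}$ ($l = \frac{6658}{4469} - \frac{17713}{-5022} = 6658 \cdot \frac{1}{4469} - - \frac{17713}{5022} = \frac{6658}{4469} + \frac{17713}{5022} = \frac{112595873}{22443318} \approx 5.0169$)
$a{\left(104,65 \right)} + l = \left(-70 - 14144\right) + \frac{112595873}{22443318} = -14214 + \frac{112595873}{22443318} = - \frac{318896726179}{22443318}$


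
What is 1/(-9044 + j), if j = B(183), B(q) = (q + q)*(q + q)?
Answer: 1/124912 ≈ 8.0056e-6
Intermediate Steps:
B(q) = 4*q² (B(q) = (2*q)*(2*q) = 4*q²)
j = 133956 (j = 4*183² = 4*33489 = 133956)
1/(-9044 + j) = 1/(-9044 + 133956) = 1/124912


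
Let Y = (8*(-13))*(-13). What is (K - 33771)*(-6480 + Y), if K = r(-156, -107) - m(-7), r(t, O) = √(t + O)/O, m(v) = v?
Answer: 173141792 + 5128*I*√263/107 ≈ 1.7314e+8 + 777.22*I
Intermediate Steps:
r(t, O) = √(O + t)/O
K = 7 - I*√263/107 (K = √(-107 - 156)/(-107) - 1*(-7) = -I*√263/107 + 7 = 7 - I*√263/107 ≈ 7.0 - 0.15156*I)
Y = 1352 (Y = -104*(-13) = 1352)
(K - 33771)*(-6480 + Y) = ((7 - I*√263/107) - 33771)*(-6480 + 1352) = (-33764 - I*√263/107)*(-5128) = 173141792 + 5128*I*√263/107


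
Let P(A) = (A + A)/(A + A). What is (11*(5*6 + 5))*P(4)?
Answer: 385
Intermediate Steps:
P(A) = 1 (P(A) = (2*A)/((2*A)) = (2*A)*(1/(2*A)) = 1)
(11*(5*6 + 5))*P(4) = (11*(5*6 + 5))*1 = (11*(30 + 5))*1 = (11*35)*1 = 385*1 = 385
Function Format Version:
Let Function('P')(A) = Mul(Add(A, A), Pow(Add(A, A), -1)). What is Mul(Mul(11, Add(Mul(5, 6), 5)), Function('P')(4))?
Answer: 385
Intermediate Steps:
Function('P')(A) = 1 (Function('P')(A) = Mul(Mul(2, A), Pow(Mul(2, A), -1)) = Mul(Mul(2, A), Mul(Rational(1, 2), Pow(A, -1))) = 1)
Mul(Mul(11, Add(Mul(5, 6), 5)), Function('P')(4)) = Mul(Mul(11, Add(Mul(5, 6), 5)), 1) = Mul(Mul(11, Add(30, 5)), 1) = Mul(Mul(11, 35), 1) = Mul(385, 1) = 385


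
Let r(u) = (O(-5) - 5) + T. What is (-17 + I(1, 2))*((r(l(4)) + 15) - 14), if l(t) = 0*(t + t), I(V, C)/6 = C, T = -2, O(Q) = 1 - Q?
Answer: 0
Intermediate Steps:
I(V, C) = 6*C
l(t) = 0 (l(t) = 0*(2*t) = 0)
r(u) = -1 (r(u) = ((1 - 1*(-5)) - 5) - 2 = ((1 + 5) - 5) - 2 = (6 - 5) - 2 = 1 - 2 = -1)
(-17 + I(1, 2))*((r(l(4)) + 15) - 14) = (-17 + 6*2)*((-1 + 15) - 14) = (-17 + 12)*(14 - 14) = -5*0 = 0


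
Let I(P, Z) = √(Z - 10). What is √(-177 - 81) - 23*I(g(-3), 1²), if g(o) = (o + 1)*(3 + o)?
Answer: I*(-69 + √258) ≈ -52.938*I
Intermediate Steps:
g(o) = (1 + o)*(3 + o)
I(P, Z) = √(-10 + Z)
√(-177 - 81) - 23*I(g(-3), 1²) = √(-177 - 81) - 23*√(-10 + 1²) = √(-258) - 23*√(-10 + 1) = I*√258 - 69*I = -69*I + I*√258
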